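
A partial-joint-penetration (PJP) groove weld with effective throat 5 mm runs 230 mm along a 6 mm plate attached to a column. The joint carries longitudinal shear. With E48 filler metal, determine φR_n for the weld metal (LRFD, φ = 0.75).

φR_n ≈ 248 kN

E48XX → F_EXX = 480 MPa.
Effective throat (given) t_e = 5 mm.
A_we = 5 × 230 = 1150 mm².
F_nw = 0.6 F_EXX = 288 MPa.
φR_n = 0.75 × 288 × 1150 × 10⁻³ = 248.4 kN.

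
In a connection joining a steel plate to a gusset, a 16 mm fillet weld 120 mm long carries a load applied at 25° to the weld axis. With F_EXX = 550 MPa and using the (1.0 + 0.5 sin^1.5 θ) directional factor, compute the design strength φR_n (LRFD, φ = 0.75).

t_e = 0.707 × 16 = 11.31 mm; A_we = 11.31 × 120 = 1357 mm².
Directional factor: 1.0 + 0.5 sin^1.5(25°) = 1.137.
F_nw = 0.6 × 550 × 1.137 = 375.3 MPa.
φR_n = 0.75 × 375.3 × 1357 × 10⁻³ = 382.1 kN.

φR_n ≈ 382 kN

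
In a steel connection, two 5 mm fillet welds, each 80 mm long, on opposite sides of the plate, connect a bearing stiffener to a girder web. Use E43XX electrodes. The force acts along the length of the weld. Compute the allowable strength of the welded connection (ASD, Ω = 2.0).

E43XX → F_EXX = 430 MPa.
Effective throat t_e = 0.707 × 5 = 3.535 mm.
Total length L = 160 mm; A_we = 3.535 × 160 = 565.6 mm².
F_nw = 0.6 F_EXX = 0.6 × 430 = 258 MPa.
R_n = 258 × 565.6 × 10⁻³ = 145.9 kN; R_n/Ω = 145.9/2.0 = 72.96 kN.

R_n/Ω ≈ 73 kN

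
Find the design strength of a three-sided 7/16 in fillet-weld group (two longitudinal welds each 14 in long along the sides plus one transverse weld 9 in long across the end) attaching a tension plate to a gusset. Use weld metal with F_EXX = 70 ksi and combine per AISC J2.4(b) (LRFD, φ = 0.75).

φR_n ≈ 363 kips

t_e = 0.707 × 0.4375 = 0.3093 in.
R_nwl = 0.6 × 70 × 0.3093 × 28 = 363.8 kips (longitudinal, 2 welds).
R_nwt = 0.6 × 70 × 0.3093 × 9 = 116.9 kips (transverse, base value).
(i) R_nwl + R_nwt = 480.7 kips; (ii) 0.85 R_nwl + 1.5 R_nwt = 484.6 kips.
R_n = max = 484.6 kips [governs: (ii)]; φR_n = 363.4 kips.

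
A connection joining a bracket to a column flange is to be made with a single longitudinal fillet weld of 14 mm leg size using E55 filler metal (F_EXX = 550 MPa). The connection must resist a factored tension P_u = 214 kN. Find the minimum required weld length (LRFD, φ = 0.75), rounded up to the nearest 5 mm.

L = 90 mm

Throat t_e = 0.707 × 14 = 9.898 mm.
φr_n = 0.75 × 0.6 × 550 × 9.898 × 10⁻³ = 2.45 kN/mm.
L_req = P_u / φr_n = 214 / 2.45 = 87.36 mm total.
Round up → use L = 90 mm.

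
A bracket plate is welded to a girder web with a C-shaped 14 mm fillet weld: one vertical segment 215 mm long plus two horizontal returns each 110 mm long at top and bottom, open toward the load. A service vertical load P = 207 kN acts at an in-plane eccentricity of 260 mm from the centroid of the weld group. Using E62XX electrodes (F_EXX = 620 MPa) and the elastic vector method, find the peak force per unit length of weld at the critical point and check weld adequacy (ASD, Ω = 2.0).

Total weld length L_w = 435 mm. Treat welds as unit-width lines.
Centroid: x̄ = 2×110×55 / 435 = 27.82 mm from the vertical weld.
Polar moment about centroid: J = I_x + I_y = [215³/12 + 2×110×107.5²] + [215×27.82² + 2(110³/12 + 110×27.18²)] = 3921000 mm³.
Direct shear f_v = P/L_w = 207×10³ / 435 = 475.9 N/mm (vertical).
Torsion M = P·e = 207×10³ × 260 = 53820000 N·mm.
Critical point at (x, y) = (82.18, 107.5) from centroid. f_tx = M·y/J = 1475 N/mm; f_ty = M·x/J = 1128 N/mm.
Resultant f_max = √[f_tx² + (f_v + f_ty)²] = √[1475² + (475.9 + 1128)²] = 2179 N/mm.
Capacity per unit length: r_n/Ω = (1/2.0) × 0.6 × 620 × (0.707 × 14) = 1841 N/mm.
2179 > 1841 → NOT adequate.

f_max ≈ 2180 N/mm; NOT adequate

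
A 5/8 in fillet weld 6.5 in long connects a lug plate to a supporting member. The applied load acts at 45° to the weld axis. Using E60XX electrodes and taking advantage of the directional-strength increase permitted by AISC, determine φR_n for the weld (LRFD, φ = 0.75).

φR_n ≈ 101 kip

E60XX → F_EXX = 60 ksi.
t_e = 0.707 × 0.625 = 0.4419 in; A_we = 0.4419 × 6.5 = 2.872 in².
Directional factor: 1.0 + 0.5 sin^1.5(45°) = 1.297.
F_nw = 0.6 × 60 × 1.297 = 46.7 ksi.
φR_n = 0.75 × 46.7 × 2.872 = 100.6 kip.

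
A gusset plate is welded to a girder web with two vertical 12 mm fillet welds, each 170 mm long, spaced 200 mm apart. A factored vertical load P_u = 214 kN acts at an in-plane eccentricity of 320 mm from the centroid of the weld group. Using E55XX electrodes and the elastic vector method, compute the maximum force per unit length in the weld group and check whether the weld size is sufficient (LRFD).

f_max ≈ 2640 N/mm; NOT adequate

E55XX → F_EXX = 550 MPa.
Total weld length L_w = 340 mm. Treat welds as unit-width lines.
Polar moment about centroid: J = 2[d³/12 + d(b/2)²] = 2[170³/12 + 170×100²] = 4219000 mm³.
Direct shear f_v = P/L_w = 214×10³ / 340 = 629.4 N/mm (vertical).
Torsion M = P·e = 214×10³ × 320 = 68480000 N·mm.
Critical point at (x, y) = (100, 85) from centroid. f_tx = M·y/J = 1380 N/mm; f_ty = M·x/J = 1623 N/mm.
Resultant f_max = √[f_tx² + (f_v + f_ty)²] = √[1380² + (629.4 + 1623)²] = 2642 N/mm.
Capacity per unit length: φr_n = 0.75 × 0.6 × 550 × (0.707 × 12) = 2100 N/mm.
2642 > 2100 → NOT adequate.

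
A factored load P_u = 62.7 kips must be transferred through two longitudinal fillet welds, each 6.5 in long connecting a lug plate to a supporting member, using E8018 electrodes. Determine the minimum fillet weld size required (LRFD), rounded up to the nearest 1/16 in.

E80XX → F_EXX = 80 ksi.
Total weld length L = 13 in.
Required throat t_e = P_u / (φ × 0.6 F_EXX × L) = 62.7 / (0.75 × 0.6 × 80 × 13) = 0.134 in.
Required leg w = t_e / 0.707 = 0.1895 in → use 1/4 in.

w = 1/4 in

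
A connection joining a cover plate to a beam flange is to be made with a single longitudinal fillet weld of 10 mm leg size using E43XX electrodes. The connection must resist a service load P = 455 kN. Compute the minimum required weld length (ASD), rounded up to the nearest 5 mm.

L = 500 mm

E43XX → F_EXX = 430 MPa.
Throat t_e = 0.707 × 10 = 7.07 mm.
r_n/Ω = (0.6 × 430 × 7.07) / 2.0 = 912 N/mm = 0.912 kN/mm.
L_req = P / (r_n/Ω) = 455 / 0.912 = 498.9 mm total.
Round up → use L = 500 mm.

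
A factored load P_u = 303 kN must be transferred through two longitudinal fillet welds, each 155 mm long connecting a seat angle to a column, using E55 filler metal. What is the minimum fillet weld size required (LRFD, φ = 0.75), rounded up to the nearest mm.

E55XX → F_EXX = 550 MPa.
Total weld length L = 310 mm.
Required throat t_e = P_u / (φ × 0.6 F_EXX × L) = 303 / (0.75 × 0.6 × 550 × 310 × 10⁻³) = 3.949 mm.
Required leg w = t_e / 0.707 = 5.586 mm → use 6 mm.

w = 6 mm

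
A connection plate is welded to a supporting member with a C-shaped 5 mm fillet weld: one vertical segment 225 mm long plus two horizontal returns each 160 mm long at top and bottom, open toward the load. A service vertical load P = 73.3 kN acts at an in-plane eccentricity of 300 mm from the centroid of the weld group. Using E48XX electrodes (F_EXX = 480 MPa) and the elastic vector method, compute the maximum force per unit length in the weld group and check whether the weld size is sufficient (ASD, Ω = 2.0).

Total weld length L_w = 545 mm. Treat welds as unit-width lines.
Centroid: x̄ = 2×160×80 / 545 = 46.97 mm from the vertical weld.
Polar moment about centroid: J = I_x + I_y = [225³/12 + 2×160×112.5²] + [225×46.97² + 2(160³/12 + 160×33.03²)] = 6527000 mm³.
Direct shear f_v = P/L_w = 73.3×10³ / 545 = 134.5 N/mm (vertical).
Torsion M = P·e = 73.3×10³ × 300 = 21990000 N·mm.
Critical point at (x, y) = (113, 112.5) from centroid. f_tx = M·y/J = 379 N/mm; f_ty = M·x/J = 380.8 N/mm.
Resultant f_max = √[f_tx² + (f_v + f_ty)²] = √[379² + (134.5 + 380.8)²] = 639.6 N/mm.
Capacity per unit length: r_n/Ω = (1/2.0) × 0.6 × 480 × (0.707 × 5) = 509 N/mm.
639.6 > 509 → NOT adequate.

f_max ≈ 640 N/mm; NOT adequate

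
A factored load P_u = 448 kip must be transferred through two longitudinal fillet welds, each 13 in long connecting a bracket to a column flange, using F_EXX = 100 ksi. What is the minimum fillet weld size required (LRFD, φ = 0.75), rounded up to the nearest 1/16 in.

Total weld length L = 26 in.
Required throat t_e = P_u / (φ × 0.6 F_EXX × L) = 448 / (0.75 × 0.6 × 100 × 26) = 0.3829 in.
Required leg w = t_e / 0.707 = 0.5416 in → use 9/16 in.

w = 9/16 in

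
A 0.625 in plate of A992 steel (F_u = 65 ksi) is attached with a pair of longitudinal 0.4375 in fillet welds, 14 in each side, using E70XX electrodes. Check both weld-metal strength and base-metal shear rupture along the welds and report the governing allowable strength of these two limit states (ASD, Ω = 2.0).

R_n/Ω ≈ 182 kips (weld metal governs)

E70XX → F_EXX = 70 ksi.
t_e = 0.707 × 0.4375 = 0.3093 in; L = 28 in.
Weld metal: R_n/Ω = (1/2.0) × 0.6 × 70 × 0.3093 × 28 = 181.9 kips.
Base metal (shear rupture): R_n/Ω = (1/2.0) × 0.6 × 65 × 0.625 × 28 = 341.2 kips.
Governing: weld metal.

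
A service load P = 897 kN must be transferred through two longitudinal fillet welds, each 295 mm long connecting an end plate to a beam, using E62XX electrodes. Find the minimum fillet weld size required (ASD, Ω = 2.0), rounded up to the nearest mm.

E62XX → F_EXX = 620 MPa.
Total weld length L = 590 mm.
Required throat t_e = P × Ω / (0.6 F_EXX × L) = 897 × 2.0 / (0.6 × 620 × 590 × 10⁻³) = 8.174 mm.
Required leg w = t_e / 0.707 = 11.56 mm → use 12 mm.

w = 12 mm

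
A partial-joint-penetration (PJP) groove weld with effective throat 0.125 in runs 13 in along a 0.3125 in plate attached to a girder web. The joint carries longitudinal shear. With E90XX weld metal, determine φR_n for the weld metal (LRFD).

φR_n ≈ 65.8 kip

E90XX → F_EXX = 90 ksi.
Effective throat (given) t_e = 0.125 in.
A_we = 0.125 × 13 = 1.625 in².
F_nw = 0.6 F_EXX = 54 ksi.
φR_n = 0.75 × 54 × 1.625 = 65.81 kip.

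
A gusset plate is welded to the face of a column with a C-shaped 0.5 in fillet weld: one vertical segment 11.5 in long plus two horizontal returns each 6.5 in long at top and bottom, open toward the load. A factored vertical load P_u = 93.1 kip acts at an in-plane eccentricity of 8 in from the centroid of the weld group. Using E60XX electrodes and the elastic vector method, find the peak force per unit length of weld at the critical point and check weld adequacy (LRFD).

E60XX → F_EXX = 60 ksi.
Total weld length L_w = 24.5 in. Treat welds as unit-width lines.
Centroid: x̄ = 2×6.5×3.25 / 24.5 = 1.724 in from the vertical weld.
Polar moment about centroid: J = I_x + I_y = [11.5³/12 + 2×6.5×5.75²] + [11.5×1.724² + 2(6.5³/12 + 6.5×1.526²)] = 666.8 in³.
Direct shear f_v = P/L_w = 93.1 / 24.5 = 3.8 kip/in (vertical).
Torsion M = P·e = 93.1 × 8 = 744.8 kip·in.
Critical point at (x, y) = (4.776, 5.75) from centroid. f_tx = M·y/J = 6.423 kip/in; f_ty = M·x/J = 5.334 kip/in.
Resultant f_max = √[f_tx² + (f_v + f_ty)²] = √[6.423² + (3.8 + 5.334)²] = 11.17 kip/in.
Capacity per unit length: φr_n = 0.75 × 0.6 × 60 × (0.707 × 0.5) = 9.544 kip/in.
11.17 > 9.544 → NOT adequate.

f_max ≈ 11.2 kip/in; NOT adequate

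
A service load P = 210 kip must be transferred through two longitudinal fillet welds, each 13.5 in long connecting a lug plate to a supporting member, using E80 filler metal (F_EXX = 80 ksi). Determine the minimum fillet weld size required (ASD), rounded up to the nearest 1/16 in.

w = 1/2 in

Total weld length L = 27 in.
Required throat t_e = P × Ω / (0.6 F_EXX × L) = 210 × 2.0 / (0.6 × 80 × 27) = 0.3241 in.
Required leg w = t_e / 0.707 = 0.4584 in → use 1/2 in.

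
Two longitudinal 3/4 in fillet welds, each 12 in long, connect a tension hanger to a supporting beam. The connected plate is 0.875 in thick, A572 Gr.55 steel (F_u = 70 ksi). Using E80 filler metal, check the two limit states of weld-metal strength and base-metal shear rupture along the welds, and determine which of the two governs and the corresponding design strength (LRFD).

φR_n ≈ 458 kips (weld metal governs)

E80XX → F_EXX = 80 ksi.
t_e = 0.707 × 0.75 = 0.5302 in; L = 24 in.
Weld metal: φR_n = 0.75 × 0.6 × 80 × 0.5302 × 24 = 458.1 kips.
Base metal (shear rupture): φR_n = 0.75 × 0.6 × 70 × 0.875 × 24 = 661.5 kips.
Governing: weld metal.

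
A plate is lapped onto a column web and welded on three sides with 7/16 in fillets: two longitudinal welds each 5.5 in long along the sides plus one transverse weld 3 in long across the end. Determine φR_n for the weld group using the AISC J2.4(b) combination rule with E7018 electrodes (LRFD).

φR_n ≈ 136 kip

E70XX → F_EXX = 70 ksi.
t_e = 0.707 × 0.4375 = 0.3093 in.
R_nwl = 0.6 × 70 × 0.3093 × 11 = 142.9 kip (longitudinal, 2 welds).
R_nwt = 0.6 × 70 × 0.3093 × 3 = 38.97 kip (transverse, base value).
(i) R_nwl + R_nwt = 181.9 kip; (ii) 0.85 R_nwl + 1.5 R_nwt = 179.9 kip.
R_n = max = 181.9 kip [governs: (i)]; φR_n = 136.4 kip.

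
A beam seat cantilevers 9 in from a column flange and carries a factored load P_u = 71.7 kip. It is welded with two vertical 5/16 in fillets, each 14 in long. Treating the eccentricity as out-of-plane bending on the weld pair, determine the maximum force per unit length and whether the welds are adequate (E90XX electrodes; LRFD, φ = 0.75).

E90XX → F_EXX = 90 ksi.
L_w = 2 × 14 = 28 in; section modulus (unit throat) S = 2 × L²/6 = 65.33 in².
Direct shear f_v = P/L_w = 71.7/28 = 2.561 kip/in.
Moment M = P × e = 71.7 × 9 = 645.3 kip·in; bending f_b = M/S = 9.877 kip/in.
f_max = √(f_v² + f_b²) = √(2.561² + 9.877²) = 10.2 kip/in.
φr_n = 0.75 × 0.6 × 90 × (0.707 × 0.3125) = 8.948 kip/in → NOT adequate.

f_max ≈ 10.2 kip/in; NOT adequate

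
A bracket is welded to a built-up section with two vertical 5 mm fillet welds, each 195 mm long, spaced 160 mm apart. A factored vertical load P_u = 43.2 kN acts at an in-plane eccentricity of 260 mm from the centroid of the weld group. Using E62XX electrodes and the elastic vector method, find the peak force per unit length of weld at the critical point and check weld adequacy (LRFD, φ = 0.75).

f_max ≈ 458 N/mm; adequate

E62XX → F_EXX = 620 MPa.
Total weld length L_w = 390 mm. Treat welds as unit-width lines.
Polar moment about centroid: J = 2[d³/12 + d(b/2)²] = 2[195³/12 + 195×80²] = 3732000 mm³.
Direct shear f_v = P/L_w = 43.2×10³ / 390 = 110.8 N/mm (vertical).
Torsion M = P·e = 43.2×10³ × 260 = 11232000 N·mm.
Critical point at (x, y) = (80, 97.5) from centroid. f_tx = M·y/J = 293.5 N/mm; f_ty = M·x/J = 240.8 N/mm.
Resultant f_max = √[f_tx² + (f_v + f_ty)²] = √[293.5² + (110.8 + 240.8)²] = 457.9 N/mm.
Capacity per unit length: φr_n = 0.75 × 0.6 × 620 × (0.707 × 5) = 986.3 N/mm.
457.9 ≤ 986.3 → adequate.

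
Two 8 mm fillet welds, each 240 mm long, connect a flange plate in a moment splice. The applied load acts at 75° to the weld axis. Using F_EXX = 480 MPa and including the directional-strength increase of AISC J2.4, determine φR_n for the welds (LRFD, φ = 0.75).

φR_n ≈ 865 kN

t_e = 0.707 × 8 = 5.656 mm; A_we = 5.656 × 480 = 2715 mm².
Directional factor: 1.0 + 0.5 sin^1.5(75°) = 1.475.
F_nw = 0.6 × 480 × 1.475 = 424.7 MPa.
φR_n = 0.75 × 424.7 × 2715 × 10⁻³ = 864.8 kN.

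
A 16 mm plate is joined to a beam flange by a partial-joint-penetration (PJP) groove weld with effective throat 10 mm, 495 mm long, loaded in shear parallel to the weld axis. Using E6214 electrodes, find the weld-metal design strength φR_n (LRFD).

E62XX → F_EXX = 620 MPa.
Effective throat (given) t_e = 10 mm.
A_we = 10 × 495 = 4950 mm².
F_nw = 0.6 F_EXX = 372 MPa.
φR_n = 0.75 × 372 × 4950 × 10⁻³ = 1381 kN.

φR_n ≈ 1380 kN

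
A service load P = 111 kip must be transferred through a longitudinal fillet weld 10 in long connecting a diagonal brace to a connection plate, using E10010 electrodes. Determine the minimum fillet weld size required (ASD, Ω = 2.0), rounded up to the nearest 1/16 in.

w = 9/16 in

E100XX → F_EXX = 100 ksi.
Total weld length L = 10 in.
Required throat t_e = P × Ω / (0.6 F_EXX × L) = 111 × 2.0 / (0.6 × 100 × 10) = 0.37 in.
Required leg w = t_e / 0.707 = 0.5233 in → use 9/16 in.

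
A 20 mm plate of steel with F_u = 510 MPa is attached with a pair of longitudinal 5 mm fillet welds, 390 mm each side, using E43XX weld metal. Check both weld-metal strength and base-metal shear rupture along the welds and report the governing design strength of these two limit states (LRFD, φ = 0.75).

E43XX → F_EXX = 430 MPa.
t_e = 0.707 × 5 = 3.535 mm; L = 780 mm.
Weld metal: φR_n = 0.75 × 0.6 × 430 × 3.535 × 780 × 10⁻³ = 533.5 kN.
Base metal (shear rupture): φR_n = 0.75 × 0.6 × 510 × 20 × 780 × 10⁻³ = 3580 kN.
Governing: weld metal.

φR_n ≈ 534 kN (weld metal governs)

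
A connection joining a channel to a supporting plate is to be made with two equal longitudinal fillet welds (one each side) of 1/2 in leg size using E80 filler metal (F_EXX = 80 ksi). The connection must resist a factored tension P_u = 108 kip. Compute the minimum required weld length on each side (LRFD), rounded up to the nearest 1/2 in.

Throat t_e = 0.707 × 0.5 = 0.3535 in.
φr_n = 0.75 × 0.6 × 80 × 0.3535 = 12.73 kip/in.
L_req = P_u / φr_n = 108 / 12.73 = 8.487 in total.
Per side: 8.487 / 2 = 4.243 in.
Round up → use L = 4.5 in on each side.

L = 4.5 in on each side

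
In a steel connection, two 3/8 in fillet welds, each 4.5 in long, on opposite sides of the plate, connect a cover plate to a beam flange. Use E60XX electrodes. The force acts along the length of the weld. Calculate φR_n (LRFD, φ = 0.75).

φR_n ≈ 64.4 kip

E60XX → F_EXX = 60 ksi.
Effective throat t_e = 0.707 × 0.375 = 0.2651 in.
Total length L = 9 in; A_we = 0.2651 × 9 = 2.386 in².
F_nw = 0.6 F_EXX = 0.6 × 60 = 36 ksi.
φR_n = 0.75 × 36 × 2.386 = 64.43 kip.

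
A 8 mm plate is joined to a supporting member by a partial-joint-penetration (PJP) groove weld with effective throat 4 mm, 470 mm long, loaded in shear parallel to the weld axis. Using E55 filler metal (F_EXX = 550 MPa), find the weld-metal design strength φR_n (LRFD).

φR_n ≈ 465 kN

Effective throat (given) t_e = 4 mm.
A_we = 4 × 470 = 1880 mm².
F_nw = 0.6 F_EXX = 330 MPa.
φR_n = 0.75 × 330 × 1880 × 10⁻³ = 465.3 kN.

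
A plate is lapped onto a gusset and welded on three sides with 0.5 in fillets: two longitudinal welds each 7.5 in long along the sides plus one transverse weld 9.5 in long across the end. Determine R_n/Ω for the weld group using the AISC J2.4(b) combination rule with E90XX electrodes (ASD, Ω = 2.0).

E90XX → F_EXX = 90 ksi.
t_e = 0.707 × 0.5 = 0.3535 in.
R_nwl = 0.6 × 90 × 0.3535 × 15 = 286.3 kips (longitudinal, 2 welds).
R_nwt = 0.6 × 90 × 0.3535 × 9.5 = 181.3 kips (transverse, base value).
(i) R_nwl + R_nwt = 467.7 kips; (ii) 0.85 R_nwl + 1.5 R_nwt = 515.4 kips.
R_n = max = 515.4 kips [governs: (ii)]; R_n/Ω = 257.7 kips.

R_n/Ω ≈ 258 kips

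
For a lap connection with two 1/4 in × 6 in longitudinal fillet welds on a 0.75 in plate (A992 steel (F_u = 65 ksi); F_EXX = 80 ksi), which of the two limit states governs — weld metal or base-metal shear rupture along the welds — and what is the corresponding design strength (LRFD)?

t_e = 0.707 × 0.25 = 0.1767 in; L = 12 in.
Weld metal: φR_n = 0.75 × 0.6 × 80 × 0.1767 × 12 = 76.36 kips.
Base metal (shear rupture): φR_n = 0.75 × 0.6 × 65 × 0.75 × 12 = 263.2 kips.
Governing: weld metal.

φR_n ≈ 76.4 kips (weld metal governs)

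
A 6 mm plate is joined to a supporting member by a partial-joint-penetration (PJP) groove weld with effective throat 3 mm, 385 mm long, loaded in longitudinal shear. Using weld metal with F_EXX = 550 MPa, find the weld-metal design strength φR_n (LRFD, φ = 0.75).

φR_n ≈ 286 kN

Effective throat (given) t_e = 3 mm.
A_we = 3 × 385 = 1155 mm².
F_nw = 0.6 F_EXX = 330 MPa.
φR_n = 0.75 × 330 × 1155 × 10⁻³ = 285.9 kN.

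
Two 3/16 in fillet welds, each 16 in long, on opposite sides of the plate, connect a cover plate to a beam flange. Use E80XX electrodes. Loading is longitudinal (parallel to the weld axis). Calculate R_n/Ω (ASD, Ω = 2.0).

E80XX → F_EXX = 80 ksi.
Effective throat t_e = 0.707 × 0.1875 = 0.1326 in.
Total length L = 32 in; A_we = 0.1326 × 32 = 4.242 in².
F_nw = 0.6 F_EXX = 0.6 × 80 = 48 ksi.
R_n = 48 × 4.242 = 203.6 kips; R_n/Ω = 203.6/2.0 = 101.8 kips.

R_n/Ω ≈ 102 kips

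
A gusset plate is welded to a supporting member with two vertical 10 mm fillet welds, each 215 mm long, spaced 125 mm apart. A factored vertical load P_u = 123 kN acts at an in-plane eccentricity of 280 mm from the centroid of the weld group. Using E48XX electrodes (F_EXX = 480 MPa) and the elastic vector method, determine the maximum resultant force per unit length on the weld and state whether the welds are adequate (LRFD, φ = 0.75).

Total weld length L_w = 430 mm. Treat welds as unit-width lines.
Polar moment about centroid: J = 2[d³/12 + d(b/2)²] = 2[215³/12 + 215×62.5²] = 3336000 mm³.
Direct shear f_v = P/L_w = 123×10³ / 430 = 286 N/mm (vertical).
Torsion M = P·e = 123×10³ × 280 = 34440000 N·mm.
Critical point at (x, y) = (62.5, 107.5) from centroid. f_tx = M·y/J = 1110 N/mm; f_ty = M·x/J = 645.2 N/mm.
Resultant f_max = √[f_tx² + (f_v + f_ty)²] = √[1110² + (286 + 645.2)²] = 1449 N/mm.
Capacity per unit length: φr_n = 0.75 × 0.6 × 480 × (0.707 × 10) = 1527 N/mm.
1449 ≤ 1527 → adequate.

f_max ≈ 1450 N/mm; adequate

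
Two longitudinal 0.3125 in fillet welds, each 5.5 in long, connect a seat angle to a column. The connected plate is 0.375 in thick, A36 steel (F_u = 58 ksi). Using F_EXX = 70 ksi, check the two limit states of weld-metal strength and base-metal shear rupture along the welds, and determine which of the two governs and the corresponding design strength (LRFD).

φR_n ≈ 76.6 kips (weld metal governs)

t_e = 0.707 × 0.3125 = 0.2209 in; L = 11 in.
Weld metal: φR_n = 0.75 × 0.6 × 70 × 0.2209 × 11 = 76.55 kips.
Base metal (shear rupture): φR_n = 0.75 × 0.6 × 58 × 0.375 × 11 = 107.7 kips.
Governing: weld metal.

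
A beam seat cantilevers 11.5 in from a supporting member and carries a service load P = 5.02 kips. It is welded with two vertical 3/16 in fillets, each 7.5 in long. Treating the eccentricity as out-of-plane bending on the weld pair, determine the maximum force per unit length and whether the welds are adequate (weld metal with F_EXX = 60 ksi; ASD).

f_max ≈ 3.1 kip/in; NOT adequate

L_w = 2 × 7.5 = 15 in; section modulus (unit throat) S = 2 × L²/6 = 18.75 in².
Direct shear f_v = P/L_w = 5.02/15 = 0.3347 kip/in.
Moment M = P × e = 5.02 × 11.5 = 57.73 kip·in; bending f_b = M/S = 3.079 kip/in.
f_max = √(f_v² + f_b²) = √(0.3347² + 3.079²) = 3.097 kip/in.
r_n/Ω = (1/2.0) × 0.6 × 60 × (0.707 × 0.1875) = 2.386 kip/in → NOT adequate.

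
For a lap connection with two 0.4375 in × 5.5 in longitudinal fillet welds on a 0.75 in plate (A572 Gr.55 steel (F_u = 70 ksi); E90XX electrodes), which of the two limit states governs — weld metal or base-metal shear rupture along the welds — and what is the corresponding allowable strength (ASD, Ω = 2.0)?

E90XX → F_EXX = 90 ksi.
t_e = 0.707 × 0.4375 = 0.3093 in; L = 11 in.
Weld metal: R_n/Ω = (1/2.0) × 0.6 × 90 × 0.3093 × 11 = 91.87 kips.
Base metal (shear rupture): R_n/Ω = (1/2.0) × 0.6 × 70 × 0.75 × 11 = 173.2 kips.
Governing: weld metal.

R_n/Ω ≈ 91.9 kips (weld metal governs)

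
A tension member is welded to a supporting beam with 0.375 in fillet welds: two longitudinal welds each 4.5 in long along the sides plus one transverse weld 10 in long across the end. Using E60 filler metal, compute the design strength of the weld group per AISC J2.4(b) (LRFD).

φR_n ≈ 162 kips

E60XX → F_EXX = 60 ksi.
t_e = 0.707 × 0.375 = 0.2651 in.
R_nwl = 0.6 × 60 × 0.2651 × 9 = 85.9 kips (longitudinal, 2 welds).
R_nwt = 0.6 × 60 × 0.2651 × 10 = 95.44 kips (transverse, base value).
(i) R_nwl + R_nwt = 181.3 kips; (ii) 0.85 R_nwl + 1.5 R_nwt = 216.2 kips.
R_n = max = 216.2 kips [governs: (ii)]; φR_n = 162.1 kips.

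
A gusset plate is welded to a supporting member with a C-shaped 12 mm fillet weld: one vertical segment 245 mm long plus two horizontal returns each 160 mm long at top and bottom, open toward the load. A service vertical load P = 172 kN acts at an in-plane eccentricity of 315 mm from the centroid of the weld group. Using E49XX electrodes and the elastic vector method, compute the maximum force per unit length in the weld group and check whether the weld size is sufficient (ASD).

E49XX → F_EXX = 490 MPa.
Total weld length L_w = 565 mm. Treat welds as unit-width lines.
Centroid: x̄ = 2×160×80 / 565 = 45.31 mm from the vertical weld.
Polar moment about centroid: J = I_x + I_y = [245³/12 + 2×160×122.5²] + [245×45.31² + 2(160³/12 + 160×34.69²)] = 7598000 mm³.
Direct shear f_v = P/L_w = 172×10³ / 565 = 304.4 N/mm (vertical).
Torsion M = P·e = 172×10³ × 315 = 54180000 N·mm.
Critical point at (x, y) = (114.7, 122.5) from centroid. f_tx = M·y/J = 873.5 N/mm; f_ty = M·x/J = 817.8 N/mm.
Resultant f_max = √[f_tx² + (f_v + f_ty)²] = √[873.5² + (304.4 + 817.8)²] = 1422 N/mm.
Capacity per unit length: r_n/Ω = (1/2.0) × 0.6 × 490 × (0.707 × 12) = 1247 N/mm.
1422 > 1247 → NOT adequate.

f_max ≈ 1420 N/mm; NOT adequate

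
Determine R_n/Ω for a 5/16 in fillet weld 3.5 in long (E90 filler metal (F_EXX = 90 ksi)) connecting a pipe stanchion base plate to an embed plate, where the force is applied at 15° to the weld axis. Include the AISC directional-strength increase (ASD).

t_e = 0.707 × 0.3125 = 0.2209 in; A_we = 0.2209 × 3.5 = 0.7733 in².
Directional factor: 1.0 + 0.5 sin^1.5(15°) = 1.066.
F_nw = 0.6 × 90 × 1.066 = 57.56 ksi.
R_n/Ω = (57.56 × 0.7733) / 2.0 = 22.25 kip.

R_n/Ω ≈ 22.3 kip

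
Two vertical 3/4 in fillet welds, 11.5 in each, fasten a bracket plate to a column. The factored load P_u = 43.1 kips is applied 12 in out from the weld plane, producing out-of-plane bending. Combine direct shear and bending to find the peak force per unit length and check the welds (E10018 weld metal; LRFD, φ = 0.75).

f_max ≈ 11.9 kip/in; adequate

E100XX → F_EXX = 100 ksi.
L_w = 2 × 11.5 = 23 in; section modulus (unit throat) S = 2 × L²/6 = 44.08 in².
Direct shear f_v = P/L_w = 43.1/23 = 1.874 kip/in.
Moment M = P × e = 43.1 × 12 = 517.2 kip·in; bending f_b = M/S = 11.73 kip/in.
f_max = √(f_v² + f_b²) = √(1.874² + 11.73²) = 11.88 kip/in.
φr_n = 0.75 × 0.6 × 100 × (0.707 × 0.75) = 23.86 kip/in → adequate.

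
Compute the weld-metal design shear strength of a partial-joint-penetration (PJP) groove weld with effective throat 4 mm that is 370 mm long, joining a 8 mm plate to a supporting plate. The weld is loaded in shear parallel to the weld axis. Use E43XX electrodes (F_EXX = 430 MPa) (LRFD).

φR_n ≈ 286 kN

Effective throat (given) t_e = 4 mm.
A_we = 4 × 370 = 1480 mm².
F_nw = 0.6 F_EXX = 258 MPa.
φR_n = 0.75 × 258 × 1480 × 10⁻³ = 286.4 kN.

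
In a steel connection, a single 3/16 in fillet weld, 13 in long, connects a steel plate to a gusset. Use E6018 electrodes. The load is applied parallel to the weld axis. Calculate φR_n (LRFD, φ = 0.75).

φR_n ≈ 46.5 kip

E60XX → F_EXX = 60 ksi.
Effective throat t_e = 0.707 × 0.1875 = 0.1326 in.
Total length L = 13 in; A_we = 0.1326 × 13 = 1.723 in².
F_nw = 0.6 F_EXX = 0.6 × 60 = 36 ksi.
φR_n = 0.75 × 36 × 1.723 = 46.53 kip.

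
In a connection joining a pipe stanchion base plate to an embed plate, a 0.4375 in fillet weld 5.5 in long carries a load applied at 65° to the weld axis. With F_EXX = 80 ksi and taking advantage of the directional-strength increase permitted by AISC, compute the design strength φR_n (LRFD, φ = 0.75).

φR_n ≈ 87.7 kip

t_e = 0.707 × 0.4375 = 0.3093 in; A_we = 0.3093 × 5.5 = 1.701 in².
Directional factor: 1.0 + 0.5 sin^1.5(65°) = 1.431.
F_nw = 0.6 × 80 × 1.431 = 68.71 ksi.
φR_n = 0.75 × 68.71 × 1.701 = 87.66 kip.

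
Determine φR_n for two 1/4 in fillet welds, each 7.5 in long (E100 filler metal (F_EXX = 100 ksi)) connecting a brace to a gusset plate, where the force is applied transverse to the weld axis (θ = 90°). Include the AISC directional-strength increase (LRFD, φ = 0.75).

t_e = 0.707 × 0.25 = 0.1767 in; A_we = 0.1767 × 15 = 2.651 in².
Directional factor: 1.0 + 0.5 sin^1.5(90°) = 1.5.
F_nw = 0.6 × 100 × 1.5 = 90 ksi.
φR_n = 0.75 × 90 × 2.651 = 179 kip.

φR_n ≈ 179 kip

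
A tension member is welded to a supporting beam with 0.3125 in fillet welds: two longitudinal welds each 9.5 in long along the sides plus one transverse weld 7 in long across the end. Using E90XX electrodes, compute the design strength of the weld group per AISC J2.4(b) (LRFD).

E90XX → F_EXX = 90 ksi.
t_e = 0.707 × 0.3125 = 0.2209 in.
R_nwl = 0.6 × 90 × 0.2209 × 19 = 226.7 kip (longitudinal, 2 welds).
R_nwt = 0.6 × 90 × 0.2209 × 7 = 83.51 kip (transverse, base value).
(i) R_nwl + R_nwt = 310.2 kip; (ii) 0.85 R_nwl + 1.5 R_nwt = 318 kip.
R_n = max = 318 kip [governs: (ii)]; φR_n = 238.5 kip.

φR_n ≈ 238 kip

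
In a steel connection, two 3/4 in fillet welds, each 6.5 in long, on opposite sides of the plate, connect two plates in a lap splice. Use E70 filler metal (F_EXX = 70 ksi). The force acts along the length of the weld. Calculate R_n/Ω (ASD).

Effective throat t_e = 0.707 × 0.75 = 0.5302 in.
Total length L = 13 in; A_we = 0.5302 × 13 = 6.893 in².
F_nw = 0.6 F_EXX = 0.6 × 70 = 42 ksi.
R_n = 42 × 6.893 = 289.5 kips; R_n/Ω = 289.5/2.0 = 144.8 kips.

R_n/Ω ≈ 145 kips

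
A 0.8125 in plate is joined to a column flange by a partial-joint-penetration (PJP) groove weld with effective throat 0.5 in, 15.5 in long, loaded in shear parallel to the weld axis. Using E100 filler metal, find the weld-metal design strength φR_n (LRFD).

E100XX → F_EXX = 100 ksi.
Effective throat (given) t_e = 0.5 in.
A_we = 0.5 × 15.5 = 7.75 in².
F_nw = 0.6 F_EXX = 60 ksi.
φR_n = 0.75 × 60 × 7.75 = 348.8 kips.

φR_n ≈ 349 kips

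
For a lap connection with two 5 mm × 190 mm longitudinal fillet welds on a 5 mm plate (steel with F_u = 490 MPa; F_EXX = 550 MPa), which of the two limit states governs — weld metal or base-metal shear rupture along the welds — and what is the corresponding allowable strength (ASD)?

t_e = 0.707 × 5 = 3.535 mm; L = 380 mm.
Weld metal: R_n/Ω = (1/2.0) × 0.6 × 550 × 3.535 × 380 × 10⁻³ = 221.6 kN.
Base metal (shear rupture): R_n/Ω = (1/2.0) × 0.6 × 490 × 5 × 380 × 10⁻³ = 279.3 kN.
Governing: weld metal.

R_n/Ω ≈ 222 kN (weld metal governs)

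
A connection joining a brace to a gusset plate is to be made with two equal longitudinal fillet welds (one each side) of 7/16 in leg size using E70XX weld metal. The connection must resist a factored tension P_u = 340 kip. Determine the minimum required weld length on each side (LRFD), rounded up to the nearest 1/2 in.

E70XX → F_EXX = 70 ksi.
Throat t_e = 0.707 × 0.4375 = 0.3093 in.
φr_n = 0.75 × 0.6 × 70 × 0.3093 = 9.743 kip/in.
L_req = P_u / φr_n = 340 / 9.743 = 34.9 in total.
Per side: 34.9 / 2 = 17.45 in.
Round up → use L = 17.5 in on each side.

L = 17.5 in on each side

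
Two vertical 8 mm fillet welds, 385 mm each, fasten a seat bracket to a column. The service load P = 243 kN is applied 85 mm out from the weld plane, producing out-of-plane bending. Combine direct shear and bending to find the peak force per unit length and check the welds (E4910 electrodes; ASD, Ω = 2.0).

f_max ≈ 524 N/mm; adequate

E49XX → F_EXX = 490 MPa.
L_w = 2 × 385 = 770 mm; section modulus (unit throat) S = 2 × L²/6 = 49410 mm².
Direct shear f_v = P/L_w = 243×10³/770 = 315.6 N/mm.
Moment M = P × e = 243×10³ × 85 = 20655000 N·mm; bending f_b = M/S = 418 N/mm.
f_max = √(f_v² + f_b²) = √(315.6² + 418²) = 523.8 N/mm.
r_n/Ω = (1/2.0) × 0.6 × 490 × (0.707 × 8) = 831.4 N/mm → adequate.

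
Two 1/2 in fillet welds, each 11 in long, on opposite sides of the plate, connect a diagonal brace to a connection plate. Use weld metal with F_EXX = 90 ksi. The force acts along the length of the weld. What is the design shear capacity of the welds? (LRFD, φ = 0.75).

Effective throat t_e = 0.707 × 0.5 = 0.3535 in.
Total length L = 22 in; A_we = 0.3535 × 22 = 7.777 in².
F_nw = 0.6 F_EXX = 0.6 × 90 = 54 ksi.
φR_n = 0.75 × 54 × 7.777 = 315 kips.

φR_n ≈ 315 kips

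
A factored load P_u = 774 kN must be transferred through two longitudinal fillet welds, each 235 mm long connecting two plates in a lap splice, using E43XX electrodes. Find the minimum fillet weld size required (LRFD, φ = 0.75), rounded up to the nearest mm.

w = 13 mm

E43XX → F_EXX = 430 MPa.
Total weld length L = 470 mm.
Required throat t_e = P_u / (φ × 0.6 F_EXX × L) = 774 / (0.75 × 0.6 × 430 × 470 × 10⁻³) = 8.511 mm.
Required leg w = t_e / 0.707 = 12.04 mm → use 13 mm.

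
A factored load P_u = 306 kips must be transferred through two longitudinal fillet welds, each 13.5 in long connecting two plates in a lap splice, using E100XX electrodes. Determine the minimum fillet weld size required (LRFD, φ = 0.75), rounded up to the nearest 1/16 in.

E100XX → F_EXX = 100 ksi.
Total weld length L = 27 in.
Required throat t_e = P_u / (φ × 0.6 F_EXX × L) = 306 / (0.75 × 0.6 × 100 × 27) = 0.2519 in.
Required leg w = t_e / 0.707 = 0.3562 in → use 3/8 in.

w = 3/8 in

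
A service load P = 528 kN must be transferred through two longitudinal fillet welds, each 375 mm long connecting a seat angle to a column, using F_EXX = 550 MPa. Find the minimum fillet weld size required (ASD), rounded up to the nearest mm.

w = 7 mm

Total weld length L = 750 mm.
Required throat t_e = P × Ω / (0.6 F_EXX × L) = 528 × 2.0 / (0.6 × 550 × 750 × 10⁻³) = 4.267 mm.
Required leg w = t_e / 0.707 = 6.035 mm → use 7 mm.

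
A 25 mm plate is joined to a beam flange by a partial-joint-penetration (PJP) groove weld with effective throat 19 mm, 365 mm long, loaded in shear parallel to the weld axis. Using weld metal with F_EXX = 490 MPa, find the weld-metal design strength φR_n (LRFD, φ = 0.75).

Effective throat (given) t_e = 19 mm.
A_we = 19 × 365 = 6935 mm².
F_nw = 0.6 F_EXX = 294 MPa.
φR_n = 0.75 × 294 × 6935 × 10⁻³ = 1529 kN.

φR_n ≈ 1530 kN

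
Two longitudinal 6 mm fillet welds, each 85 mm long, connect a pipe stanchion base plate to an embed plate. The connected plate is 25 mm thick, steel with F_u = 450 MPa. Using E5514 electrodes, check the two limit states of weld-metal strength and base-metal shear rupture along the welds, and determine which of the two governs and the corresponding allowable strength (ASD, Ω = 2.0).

R_n/Ω ≈ 119 kN (weld metal governs)

E55XX → F_EXX = 550 MPa.
t_e = 0.707 × 6 = 4.242 mm; L = 170 mm.
Weld metal: R_n/Ω = (1/2.0) × 0.6 × 550 × 4.242 × 170 × 10⁻³ = 119 kN.
Base metal (shear rupture): R_n/Ω = (1/2.0) × 0.6 × 450 × 25 × 170 × 10⁻³ = 573.8 kN.
Governing: weld metal.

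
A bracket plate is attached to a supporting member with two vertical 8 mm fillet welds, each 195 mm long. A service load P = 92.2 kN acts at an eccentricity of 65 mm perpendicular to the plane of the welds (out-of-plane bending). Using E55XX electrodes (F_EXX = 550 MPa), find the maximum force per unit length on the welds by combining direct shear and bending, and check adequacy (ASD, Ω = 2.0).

f_max ≈ 529 N/mm; adequate

L_w = 2 × 195 = 390 mm; section modulus (unit throat) S = 2 × L²/6 = 12680 mm².
Direct shear f_v = P/L_w = 92.2×10³/390 = 236.4 N/mm.
Moment M = P × e = 92.2×10³ × 65 = 5993000 N·mm; bending f_b = M/S = 472.8 N/mm.
f_max = √(f_v² + f_b²) = √(236.4² + 472.8²) = 528.6 N/mm.
r_n/Ω = (1/2.0) × 0.6 × 550 × (0.707 × 8) = 933.2 N/mm → adequate.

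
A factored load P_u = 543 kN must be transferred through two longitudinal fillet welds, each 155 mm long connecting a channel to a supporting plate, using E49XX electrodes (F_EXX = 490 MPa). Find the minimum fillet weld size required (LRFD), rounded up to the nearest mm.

w = 12 mm

Total weld length L = 310 mm.
Required throat t_e = P_u / (φ × 0.6 F_EXX × L) = 543 / (0.75 × 0.6 × 490 × 310 × 10⁻³) = 7.944 mm.
Required leg w = t_e / 0.707 = 11.24 mm → use 12 mm.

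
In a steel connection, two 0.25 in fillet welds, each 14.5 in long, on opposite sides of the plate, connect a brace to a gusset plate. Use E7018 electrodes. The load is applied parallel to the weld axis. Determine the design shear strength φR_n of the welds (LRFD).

E70XX → F_EXX = 70 ksi.
Effective throat t_e = 0.707 × 0.25 = 0.1767 in.
Total length L = 29 in; A_we = 0.1767 × 29 = 5.126 in².
F_nw = 0.6 F_EXX = 0.6 × 70 = 42 ksi.
φR_n = 0.75 × 42 × 5.126 = 161.5 kips.

φR_n ≈ 161 kips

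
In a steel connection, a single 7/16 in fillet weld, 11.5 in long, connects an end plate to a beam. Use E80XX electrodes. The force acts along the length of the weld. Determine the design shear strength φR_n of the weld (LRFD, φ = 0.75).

φR_n ≈ 128 kip

E80XX → F_EXX = 80 ksi.
Effective throat t_e = 0.707 × 0.4375 = 0.3093 in.
Total length L = 11.5 in; A_we = 0.3093 × 11.5 = 3.557 in².
F_nw = 0.6 F_EXX = 0.6 × 80 = 48 ksi.
φR_n = 0.75 × 48 × 3.557 = 128.1 kip.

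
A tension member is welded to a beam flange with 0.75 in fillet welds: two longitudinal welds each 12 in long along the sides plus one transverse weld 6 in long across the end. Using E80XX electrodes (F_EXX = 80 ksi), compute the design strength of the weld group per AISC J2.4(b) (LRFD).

φR_n ≈ 573 kips

t_e = 0.707 × 0.75 = 0.5302 in.
R_nwl = 0.6 × 80 × 0.5302 × 24 = 610.8 kips (longitudinal, 2 welds).
R_nwt = 0.6 × 80 × 0.5302 × 6 = 152.7 kips (transverse, base value).
(i) R_nwl + R_nwt = 763.6 kips; (ii) 0.85 R_nwl + 1.5 R_nwt = 748.3 kips.
R_n = max = 763.6 kips [governs: (i)]; φR_n = 572.7 kips.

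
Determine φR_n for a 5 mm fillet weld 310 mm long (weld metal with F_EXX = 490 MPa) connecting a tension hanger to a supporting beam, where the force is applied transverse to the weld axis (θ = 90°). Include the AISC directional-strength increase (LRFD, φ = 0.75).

t_e = 0.707 × 5 = 3.535 mm; A_we = 3.535 × 310 = 1096 mm².
Directional factor: 1.0 + 0.5 sin^1.5(90°) = 1.5.
F_nw = 0.6 × 490 × 1.5 = 441 MPa.
φR_n = 0.75 × 441 × 1096 × 10⁻³ = 362.5 kN.

φR_n ≈ 362 kN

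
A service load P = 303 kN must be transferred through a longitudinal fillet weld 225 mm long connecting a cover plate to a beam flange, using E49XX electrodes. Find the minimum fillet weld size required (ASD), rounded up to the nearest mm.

w = 13 mm

E49XX → F_EXX = 490 MPa.
Total weld length L = 225 mm.
Required throat t_e = P × Ω / (0.6 F_EXX × L) = 303 × 2.0 / (0.6 × 490 × 225 × 10⁻³) = 9.161 mm.
Required leg w = t_e / 0.707 = 12.96 mm → use 13 mm.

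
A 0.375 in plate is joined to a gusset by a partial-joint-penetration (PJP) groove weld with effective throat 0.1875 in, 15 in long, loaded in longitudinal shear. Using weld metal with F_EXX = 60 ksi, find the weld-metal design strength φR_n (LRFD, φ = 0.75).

Effective throat (given) t_e = 0.1875 in.
A_we = 0.1875 × 15 = 2.812 in².
F_nw = 0.6 F_EXX = 36 ksi.
φR_n = 0.75 × 36 × 2.812 = 75.94 kip.

φR_n ≈ 75.9 kip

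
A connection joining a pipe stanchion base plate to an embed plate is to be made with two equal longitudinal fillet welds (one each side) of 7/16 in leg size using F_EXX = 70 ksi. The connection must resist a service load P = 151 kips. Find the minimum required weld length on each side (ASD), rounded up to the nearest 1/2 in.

Throat t_e = 0.707 × 0.4375 = 0.3093 in.
r_n/Ω = (0.6 × 70 × 0.3093) / 2.0 = 6.496 kip/in.
L_req = P / (r_n/Ω) = 151 / 6.496 = 23.25 in total.
Per side: 23.25 / 2 = 11.62 in.
Round up → use L = 12 in on each side.

L = 12 in on each side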